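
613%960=613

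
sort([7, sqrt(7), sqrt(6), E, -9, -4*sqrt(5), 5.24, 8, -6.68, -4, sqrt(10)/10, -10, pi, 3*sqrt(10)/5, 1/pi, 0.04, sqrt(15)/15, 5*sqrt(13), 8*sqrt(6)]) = [-10, -9, -4*sqrt(5), -6.68, -4, 0.04, sqrt(15)/15, sqrt(10)/10, 1/pi, 3*sqrt(10)/5, sqrt(6), sqrt(7), E, pi, 5.24, 7, 8, 5*sqrt(13), 8*sqrt(6)]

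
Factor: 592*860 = 2^6*5^1*37^1*43^1 = 509120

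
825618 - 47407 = 778211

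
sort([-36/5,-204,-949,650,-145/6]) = [-949,-204,-145/6,-36/5,650]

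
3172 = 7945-4773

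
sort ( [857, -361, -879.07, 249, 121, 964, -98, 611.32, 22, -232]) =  [-879.07, -361, -232, -98, 22, 121, 249, 611.32, 857, 964]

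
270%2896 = 270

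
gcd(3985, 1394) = 1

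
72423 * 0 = 0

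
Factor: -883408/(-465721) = 2^4 * 55213^1 * 465721^(-1)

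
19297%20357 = 19297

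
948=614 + 334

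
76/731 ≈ 0.104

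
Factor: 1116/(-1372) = -1 * 3^2 * 7^(-3) * 31^1 = -279/343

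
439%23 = 2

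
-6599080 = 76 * (-86830)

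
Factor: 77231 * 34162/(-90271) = -1 * 2^1 * 7^1 * 11^1 * 17^1 * 19^1 * 29^1 * 31^1 * 59^1 * 90271^(-1) = -2638365422/90271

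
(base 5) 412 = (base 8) 153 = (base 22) 4j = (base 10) 107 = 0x6b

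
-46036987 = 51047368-97084355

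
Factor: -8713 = -1*8713^1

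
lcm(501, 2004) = 2004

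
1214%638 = 576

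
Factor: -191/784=-1*2^(-4)*7^(-2)*191^1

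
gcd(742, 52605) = 7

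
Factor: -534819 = -1*3^1*23^2*337^1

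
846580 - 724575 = 122005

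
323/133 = 2 + 3/7 ≈ 2.43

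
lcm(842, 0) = 0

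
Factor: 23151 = 3^1*7717^1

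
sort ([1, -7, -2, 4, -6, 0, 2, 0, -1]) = [-7, -6, -2, -1, 0, 0, 1, 2, 4]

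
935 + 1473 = 2408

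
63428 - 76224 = -12796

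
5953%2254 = 1445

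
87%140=87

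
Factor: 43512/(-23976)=-1*3^(-3)*7^2=-49/27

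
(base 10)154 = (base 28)5e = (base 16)9a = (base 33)4m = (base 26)5o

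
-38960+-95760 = -134720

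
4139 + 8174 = 12313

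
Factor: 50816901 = 3^1 * 71^1 * 227^1 * 1051^1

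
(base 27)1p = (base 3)1221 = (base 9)57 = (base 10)52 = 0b110100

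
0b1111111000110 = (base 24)e2m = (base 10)8134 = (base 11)6125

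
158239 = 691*229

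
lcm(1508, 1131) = 4524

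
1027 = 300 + 727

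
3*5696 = 17088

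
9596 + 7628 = 17224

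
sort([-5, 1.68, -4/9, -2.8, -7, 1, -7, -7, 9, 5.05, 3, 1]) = [-7, -7, -7, -5, -2.8, -4/9, 1, 1, 1.68, 3, 5.05, 9]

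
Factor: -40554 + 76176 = 2^1*3^2*1979^1 = 35622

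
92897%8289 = 1718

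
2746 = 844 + 1902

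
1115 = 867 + 248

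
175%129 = 46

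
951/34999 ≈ 0.0272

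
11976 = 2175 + 9801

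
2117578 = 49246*43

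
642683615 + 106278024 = 748961639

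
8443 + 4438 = 12881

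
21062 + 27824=48886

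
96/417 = 32/139 ≈ 0.230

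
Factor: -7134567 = -1*3^1*11^1*149^1*1451^1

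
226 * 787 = 177862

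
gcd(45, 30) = 15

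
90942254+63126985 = 154069239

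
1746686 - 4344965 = -2598279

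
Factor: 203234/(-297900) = -1*2^(-1)*3^(-2)*5^(-2)*307^1 = -307/450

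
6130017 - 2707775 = 3422242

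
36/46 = 18/23≈0.783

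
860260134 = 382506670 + 477753464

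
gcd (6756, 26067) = 3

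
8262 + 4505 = 12767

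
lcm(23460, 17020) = 868020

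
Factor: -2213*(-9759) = 3^1*2213^1*3253^1 = 21596667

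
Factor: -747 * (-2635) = 3^2 * 5^1 * 17^1 * 31^1 * 83^1 = 1968345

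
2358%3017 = 2358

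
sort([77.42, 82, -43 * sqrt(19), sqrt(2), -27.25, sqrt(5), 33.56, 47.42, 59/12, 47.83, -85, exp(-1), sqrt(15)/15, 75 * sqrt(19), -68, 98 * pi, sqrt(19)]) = [-43 * sqrt(19), -85, -68, -27.25, sqrt(15)/15, exp(-1), sqrt(2), sqrt(5), sqrt(19), 59/12, 33.56, 47.42, 47.83, 77.42, 82, 98 * pi, 75 * sqrt(19)]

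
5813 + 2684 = 8497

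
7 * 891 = 6237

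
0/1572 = 0 = 0.00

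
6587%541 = 95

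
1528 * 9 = 13752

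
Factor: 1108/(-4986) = -1*2^1*3^(-2) = -2/9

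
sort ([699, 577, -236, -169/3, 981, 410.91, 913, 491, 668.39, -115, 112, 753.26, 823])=[-236, -115, -169/3, 112, 410.91, 491, 577, 668.39, 699, 753.26, 823, 913, 981]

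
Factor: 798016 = 2^6*37^1*337^1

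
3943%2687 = 1256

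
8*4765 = 38120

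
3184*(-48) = -152832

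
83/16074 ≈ 0.00516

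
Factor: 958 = 2^1*479^1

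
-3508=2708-6216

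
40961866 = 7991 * 5126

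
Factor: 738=2^1 * 3^2 * 41^1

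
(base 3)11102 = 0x77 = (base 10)119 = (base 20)5j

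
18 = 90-72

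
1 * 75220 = 75220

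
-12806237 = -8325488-4480749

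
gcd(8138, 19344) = 26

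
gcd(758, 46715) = 1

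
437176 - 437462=-286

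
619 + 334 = 953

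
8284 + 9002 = 17286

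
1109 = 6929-5820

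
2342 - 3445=-1103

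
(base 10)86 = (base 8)126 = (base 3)10012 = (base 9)105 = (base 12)72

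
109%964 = 109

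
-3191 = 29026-32217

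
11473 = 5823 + 5650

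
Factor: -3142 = -1 * 2^1 * 1571^1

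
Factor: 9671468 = 2^2 * 131^1 * 18457^1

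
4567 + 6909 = 11476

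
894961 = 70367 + 824594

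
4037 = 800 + 3237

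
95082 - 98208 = -3126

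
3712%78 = 46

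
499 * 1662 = 829338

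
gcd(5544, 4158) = 1386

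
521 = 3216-2695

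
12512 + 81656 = 94168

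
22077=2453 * 9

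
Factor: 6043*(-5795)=-1*5^1*19^1*61^1*6043^1=-35019185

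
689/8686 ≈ 0.0793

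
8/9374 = 4/4687 ≈ 0.000853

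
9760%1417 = 1258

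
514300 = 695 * 740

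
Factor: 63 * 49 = 3^2 * 7^3 = 3087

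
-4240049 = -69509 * 61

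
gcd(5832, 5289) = 3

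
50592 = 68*744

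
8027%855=332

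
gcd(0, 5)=5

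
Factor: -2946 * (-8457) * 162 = 2^2 * 3^6 * 491^1 * 2819^1 = 4036120164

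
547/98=5 + 57/98 ≈ 5.58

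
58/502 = 29/251 ≈ 0.116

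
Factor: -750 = -1*2^1*3^1*5^3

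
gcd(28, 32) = 4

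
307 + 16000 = 16307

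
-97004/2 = -48502 = -48502.00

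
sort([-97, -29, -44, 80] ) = [-97, -44, -29, 80] 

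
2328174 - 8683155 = -6354981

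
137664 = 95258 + 42406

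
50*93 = 4650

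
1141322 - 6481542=-5340220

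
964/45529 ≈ 0.0212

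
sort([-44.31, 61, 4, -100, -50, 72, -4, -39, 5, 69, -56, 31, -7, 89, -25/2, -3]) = [-100, -56, -50, -44.31, -39, -25/2, -7, -4, -3, 4, 5, 31, 61, 69, 72, 89]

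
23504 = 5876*4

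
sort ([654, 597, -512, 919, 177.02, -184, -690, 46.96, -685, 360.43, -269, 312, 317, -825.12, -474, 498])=[-825.12, -690, -685, -512, -474, -269, -184, 46.96, 177.02, 312, 317, 360.43, 498, 597, 654, 919]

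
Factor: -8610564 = -1 * 2^2 * 3^1 * 29^1 * 109^1 * 227^1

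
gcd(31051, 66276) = 1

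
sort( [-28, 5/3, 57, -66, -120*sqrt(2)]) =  [-120*sqrt(2), -66, -28, 5/3, 57]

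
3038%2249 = 789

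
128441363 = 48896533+79544830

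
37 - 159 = -122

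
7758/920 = 3879/460 ≈ 8.43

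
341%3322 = 341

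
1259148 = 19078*66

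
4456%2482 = 1974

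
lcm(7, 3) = 21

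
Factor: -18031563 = -1 * 3^2 * 11^1 * 23^1 * 7919^1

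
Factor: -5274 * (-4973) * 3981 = 2^1 * 3^3 * 293^1 * 1327^1 * 4973^1 = 104412083562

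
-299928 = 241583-541511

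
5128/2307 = 2 + 514/2307 ≈ 2.22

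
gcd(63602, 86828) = 98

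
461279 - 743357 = -282078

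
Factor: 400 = 2^4*5^2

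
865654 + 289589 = 1155243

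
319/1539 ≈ 0.207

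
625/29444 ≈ 0.0212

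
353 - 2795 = -2442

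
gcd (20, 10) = 10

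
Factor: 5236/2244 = 3^(-1)*7^1 = 7/3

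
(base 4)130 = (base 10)28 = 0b11100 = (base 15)1d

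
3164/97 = 32 + 60/97 ≈ 32.62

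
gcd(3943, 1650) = 1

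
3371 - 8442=-5071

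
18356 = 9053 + 9303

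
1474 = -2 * (-737)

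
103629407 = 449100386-345470979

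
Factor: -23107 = -1*7^1*3301^1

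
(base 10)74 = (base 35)24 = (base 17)46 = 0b1001010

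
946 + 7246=8192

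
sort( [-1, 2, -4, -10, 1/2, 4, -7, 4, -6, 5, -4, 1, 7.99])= [-10, -7, -6, -4, -4, -1, 1/2, 1, 2, 4, 4, 5, 7.99]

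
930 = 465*2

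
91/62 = 1 + 29/62 ≈ 1.47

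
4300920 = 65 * 66168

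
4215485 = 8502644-4287159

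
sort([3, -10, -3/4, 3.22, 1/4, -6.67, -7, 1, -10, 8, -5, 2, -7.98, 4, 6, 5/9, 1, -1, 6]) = [-10, -10, -7.98, -7, -6.67, -5, -1, -3/4, 1/4, 5/9, 1, 1, 2, 3, 3.22, 4, 6, 6, 8]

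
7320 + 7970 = 15290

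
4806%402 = 384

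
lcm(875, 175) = 875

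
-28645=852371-881016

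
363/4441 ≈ 0.0817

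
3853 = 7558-3705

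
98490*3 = 295470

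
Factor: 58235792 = 2^4 * 101^1 * 36037^1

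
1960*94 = 184240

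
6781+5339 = 12120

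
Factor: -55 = -1 * 5^1 * 11^1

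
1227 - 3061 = -1834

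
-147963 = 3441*(-43)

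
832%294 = 244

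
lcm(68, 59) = 4012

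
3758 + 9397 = 13155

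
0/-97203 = 0 = 0.00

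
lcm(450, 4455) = 44550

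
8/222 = 4/111 ≈ 0.0360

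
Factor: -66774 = -1*2^1*3^1*31^1*359^1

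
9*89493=805437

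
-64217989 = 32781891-96999880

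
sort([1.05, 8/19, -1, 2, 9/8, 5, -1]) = [-1, -1, 8/19, 1.05, 9/8, 2, 5]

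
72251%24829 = 22593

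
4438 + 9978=14416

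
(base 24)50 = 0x78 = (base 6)320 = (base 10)120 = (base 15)80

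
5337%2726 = 2611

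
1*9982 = 9982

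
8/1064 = 1/133 ≈ 0.00752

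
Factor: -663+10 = -1*653^1 = -653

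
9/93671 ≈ 0.0000961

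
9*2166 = 19494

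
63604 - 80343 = -16739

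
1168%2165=1168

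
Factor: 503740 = 2^2*5^1*89^1*283^1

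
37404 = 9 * 4156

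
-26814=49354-76168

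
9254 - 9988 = -734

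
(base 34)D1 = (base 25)HI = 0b110111011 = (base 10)443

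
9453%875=703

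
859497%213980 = 3577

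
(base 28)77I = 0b1011001000110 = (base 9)7735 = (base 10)5702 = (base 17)12C7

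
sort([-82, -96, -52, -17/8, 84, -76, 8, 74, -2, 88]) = [-96, -82, -76, -52, -17/8, -2, 8, 74, 84, 88]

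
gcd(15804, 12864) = 12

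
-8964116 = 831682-9795798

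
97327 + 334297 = 431624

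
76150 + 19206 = 95356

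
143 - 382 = -239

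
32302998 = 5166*6253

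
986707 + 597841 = 1584548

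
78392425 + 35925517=114317942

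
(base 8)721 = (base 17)1a6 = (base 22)l3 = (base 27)h6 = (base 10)465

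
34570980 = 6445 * 5364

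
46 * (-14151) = -650946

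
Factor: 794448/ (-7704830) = -1*2^3*3^4*5^ (-1)*7^ (-1)*613^1*110069^ (-1) = -397224/3852415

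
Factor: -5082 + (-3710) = -1*2^3*7^1*157^1 = -8792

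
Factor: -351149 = -1*251^1*1399^1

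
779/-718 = -1 - 61/718 ≈ -1.08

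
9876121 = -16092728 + 25968849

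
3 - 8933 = -8930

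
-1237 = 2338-3575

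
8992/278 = 32 + 48/139 ≈ 32.35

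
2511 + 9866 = 12377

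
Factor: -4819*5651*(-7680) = 2^9*3^1*5^1*61^1*79^1*5651^1 = 209143057920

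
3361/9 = 373+4/9 ≈ 373.44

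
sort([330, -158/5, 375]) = [-158/5, 330, 375]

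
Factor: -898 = -1 * 2^1 * 449^1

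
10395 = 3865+6530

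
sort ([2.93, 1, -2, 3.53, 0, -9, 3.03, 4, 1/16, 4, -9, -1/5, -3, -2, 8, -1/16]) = [-9, -9, -3, -2, -2, -1/5, -1/16, 0, 1/16, 1, 2.93, 3.03, 3.53, 4, 4, 8]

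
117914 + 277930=395844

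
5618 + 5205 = 10823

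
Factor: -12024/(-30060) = 2^1 * 5^(-1) = 2/5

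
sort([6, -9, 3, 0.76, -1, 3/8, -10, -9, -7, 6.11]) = [-10, -9, -9, -7, -1, 3/8, 0.76, 3, 6, 6.11]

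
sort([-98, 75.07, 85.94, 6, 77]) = [-98, 6, 75.07, 77, 85.94]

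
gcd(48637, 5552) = 1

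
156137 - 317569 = -161432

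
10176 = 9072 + 1104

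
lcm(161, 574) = 13202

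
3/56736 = 1/18912 ≈ 0.0000529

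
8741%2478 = 1307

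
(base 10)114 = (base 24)4i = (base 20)5e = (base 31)3l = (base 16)72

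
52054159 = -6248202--58302361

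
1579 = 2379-800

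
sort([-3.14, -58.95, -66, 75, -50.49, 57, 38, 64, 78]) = [-66, -58.95, -50.49, -3.14, 38, 57, 64, 75, 78]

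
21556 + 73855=95411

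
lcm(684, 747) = 56772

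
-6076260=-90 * 67514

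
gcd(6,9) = 3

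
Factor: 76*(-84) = -1*2^4*3^1*7^1*19^1 = -6384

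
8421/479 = 17 + 278/479 ≈ 17.58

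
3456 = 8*432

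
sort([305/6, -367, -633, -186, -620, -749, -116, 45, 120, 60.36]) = [-749, -633, -620, -367, -186, -116, 45, 305/6, 60.36, 120]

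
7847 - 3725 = 4122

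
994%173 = 129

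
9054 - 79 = 8975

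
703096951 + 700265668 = 1403362619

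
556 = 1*556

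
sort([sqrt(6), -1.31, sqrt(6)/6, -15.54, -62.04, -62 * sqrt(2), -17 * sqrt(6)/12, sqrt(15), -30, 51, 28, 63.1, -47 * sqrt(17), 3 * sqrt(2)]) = [-47 * sqrt(17), -62 * sqrt(2), -62.04, -30, -15.54, -17 * sqrt(6)/12, -1.31, sqrt(6)/6, sqrt(6), sqrt(15), 3 * sqrt(2), 28, 51, 63.1]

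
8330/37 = 225 + 5/37 ≈ 225.14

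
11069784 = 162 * 68332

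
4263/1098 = 3 + 323/366 ≈ 3.88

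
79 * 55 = 4345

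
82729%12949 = 5035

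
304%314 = 304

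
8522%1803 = 1310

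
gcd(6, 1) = 1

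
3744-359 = 3385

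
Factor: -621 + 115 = -1*2^1*11^1*23^1 = -506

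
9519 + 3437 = 12956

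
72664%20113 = 12325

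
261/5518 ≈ 0.0473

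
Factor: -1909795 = -1*5^1*29^1*13171^1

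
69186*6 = 415116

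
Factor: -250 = -1 * 2^1 * 5^3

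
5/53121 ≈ 0.0000941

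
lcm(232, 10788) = 21576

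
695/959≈0.725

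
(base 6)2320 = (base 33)go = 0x228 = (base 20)17c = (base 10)552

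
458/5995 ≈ 0.0764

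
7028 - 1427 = 5601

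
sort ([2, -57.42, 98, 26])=[-57.42, 2, 26, 98]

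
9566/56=4783/28 ≈ 170.82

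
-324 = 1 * (-324) 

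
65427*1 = 65427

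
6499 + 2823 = 9322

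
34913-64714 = -29801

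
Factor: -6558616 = -1 * 2^3 * 819827^1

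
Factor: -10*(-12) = 2^3*3^1*5^1 = 120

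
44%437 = 44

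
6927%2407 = 2113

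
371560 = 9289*40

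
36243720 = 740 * 48978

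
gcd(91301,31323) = 1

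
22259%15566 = 6693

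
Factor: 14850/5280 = 2^(-4) * 3^2 * 5^1 = 45/16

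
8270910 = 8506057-235147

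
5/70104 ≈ 0.0000713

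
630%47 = 19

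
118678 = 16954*7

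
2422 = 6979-4557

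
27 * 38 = 1026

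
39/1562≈0.0250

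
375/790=75/158 ≈ 0.475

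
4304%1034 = 168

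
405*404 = 163620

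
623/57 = 10+53/57 ≈ 10.93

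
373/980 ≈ 0.381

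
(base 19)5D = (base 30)3I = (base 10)108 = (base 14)7A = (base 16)6C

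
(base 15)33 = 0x30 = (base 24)20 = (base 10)48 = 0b110000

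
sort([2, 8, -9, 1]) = [-9, 1, 2, 8]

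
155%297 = 155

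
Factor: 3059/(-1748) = -1 * 2^(-2) * 7^1 = -7/4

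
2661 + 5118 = 7779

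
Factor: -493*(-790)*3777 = 2^1*3^1*5^1*17^1*29^1*79^1*1259^1 = 1471028190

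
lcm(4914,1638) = 4914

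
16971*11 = 186681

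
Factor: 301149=3^2*33461^1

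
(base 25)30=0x4b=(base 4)1023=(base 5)300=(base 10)75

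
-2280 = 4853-7133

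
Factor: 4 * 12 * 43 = 2^4 * 3^1 * 43^1 = 2064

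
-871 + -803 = -1674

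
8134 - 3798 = 4336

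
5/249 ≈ 0.0201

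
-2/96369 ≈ -0.0000208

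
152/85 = 1 + 67/85 ≈ 1.79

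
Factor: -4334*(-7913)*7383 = 2^1*3^1*11^1*23^1*41^1*107^1*193^1*197^1 = 253199556786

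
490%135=85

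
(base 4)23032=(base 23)185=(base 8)1316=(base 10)718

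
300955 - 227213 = 73742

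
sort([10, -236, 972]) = [-236, 10, 972]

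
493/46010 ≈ 0.0107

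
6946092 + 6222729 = 13168821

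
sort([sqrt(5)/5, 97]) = [sqrt(5)/5, 97]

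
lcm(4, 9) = 36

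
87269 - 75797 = 11472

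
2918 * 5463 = 15941034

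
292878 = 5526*53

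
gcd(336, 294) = 42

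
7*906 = 6342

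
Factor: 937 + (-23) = 2^1 * 457^1 = 914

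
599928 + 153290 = 753218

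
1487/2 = 743+1/2 = 743.50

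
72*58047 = 4179384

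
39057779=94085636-55027857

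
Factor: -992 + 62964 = 2^2*15493^1 = 61972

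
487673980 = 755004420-267330440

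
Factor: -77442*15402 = -1*2^2*3^2*17^1*151^1*12907^1 = -1192761684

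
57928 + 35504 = 93432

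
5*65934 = 329670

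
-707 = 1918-2625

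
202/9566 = 101/4783≈0.0211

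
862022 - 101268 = 760754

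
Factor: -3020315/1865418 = -1 * 2^(-1) * 3^(-1) * 5^1 * 41^(-1) * 7583^(-1) * 604063^1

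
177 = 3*59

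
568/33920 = 71/4240 ≈ 0.0167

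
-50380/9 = -5597 - 7/9 ≈ -5597.78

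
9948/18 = 552 + 2/3 ≈ 552.67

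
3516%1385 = 746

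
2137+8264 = 10401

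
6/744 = 1/124≈0.00806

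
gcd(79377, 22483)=1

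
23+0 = 23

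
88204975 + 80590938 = 168795913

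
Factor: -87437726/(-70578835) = 2^1 * 5^(-1) * 23^(-1) * 29^1 * 41^(-1) * 743^1 * 2029^1 * 14969^(-1) 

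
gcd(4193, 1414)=7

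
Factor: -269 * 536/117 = -1 * 2^3 * 3^(-2) * 13^(-1) * 67^1 * 269^1 = -144184/117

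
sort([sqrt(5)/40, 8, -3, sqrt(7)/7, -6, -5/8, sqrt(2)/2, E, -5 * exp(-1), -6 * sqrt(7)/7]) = [-6, -3, -6 * sqrt(7)/7, -5 * exp(-1), -5/8, sqrt(5)/40, sqrt(7)/7, sqrt(2)/2, E, 8]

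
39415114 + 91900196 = 131315310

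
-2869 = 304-3173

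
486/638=243/319 ≈ 0.762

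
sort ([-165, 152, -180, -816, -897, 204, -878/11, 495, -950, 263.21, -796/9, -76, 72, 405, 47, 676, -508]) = [-950, -897, -816, -508, -180, -165, -796/9, -878/11, -76, 47, 72, 152, 204, 263.21, 405, 495, 676]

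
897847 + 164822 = 1062669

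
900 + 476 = 1376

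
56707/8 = 7088 + 3/8 ≈ 7088.38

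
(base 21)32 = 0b1000001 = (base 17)3e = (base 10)65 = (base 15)45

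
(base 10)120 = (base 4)1320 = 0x78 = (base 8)170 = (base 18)6c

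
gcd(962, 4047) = 1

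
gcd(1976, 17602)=26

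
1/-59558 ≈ -0.0000168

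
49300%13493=8821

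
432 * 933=403056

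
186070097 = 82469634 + 103600463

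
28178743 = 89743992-61565249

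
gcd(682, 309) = 1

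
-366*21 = -7686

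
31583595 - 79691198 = -48107603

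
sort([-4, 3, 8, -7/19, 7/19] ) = [-4, -7/19, 7/19, 3, 8] 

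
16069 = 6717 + 9352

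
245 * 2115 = 518175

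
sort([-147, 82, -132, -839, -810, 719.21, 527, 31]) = [-839, -810, -147, -132, 31, 82, 527, 719.21]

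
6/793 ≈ 0.00757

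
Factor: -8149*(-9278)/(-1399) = -1*2^1*29^1*281^1*1399^(-1)*4639^1 = -75606422/1399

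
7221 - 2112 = 5109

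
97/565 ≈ 0.172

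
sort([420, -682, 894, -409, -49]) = [-682, -409, -49, 420, 894]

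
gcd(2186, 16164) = 2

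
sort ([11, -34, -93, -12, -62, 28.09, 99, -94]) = [-94, -93, -62, -34, -12, 11, 28.09, 99]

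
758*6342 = 4807236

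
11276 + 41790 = 53066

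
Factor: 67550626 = 2^1 * 11^1 * 13^1 * 251^1 * 941^1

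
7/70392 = 1/10056 ≈ 0.0000994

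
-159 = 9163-9322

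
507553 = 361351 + 146202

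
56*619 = 34664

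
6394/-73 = -87 - 43/73 ≈ -87.59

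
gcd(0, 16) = 16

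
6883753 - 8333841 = -1450088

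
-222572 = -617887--395315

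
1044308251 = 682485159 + 361823092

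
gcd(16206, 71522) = 2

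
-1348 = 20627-21975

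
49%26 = 23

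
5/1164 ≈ 0.00430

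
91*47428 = 4315948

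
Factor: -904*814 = -1*2^4*11^1*37^1*113^1 = -735856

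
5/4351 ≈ 0.00115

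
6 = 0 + 6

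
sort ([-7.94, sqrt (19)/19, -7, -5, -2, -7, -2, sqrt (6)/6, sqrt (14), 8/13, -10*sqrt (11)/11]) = [-7.94, -7, -7, -5, -10*sqrt (11)/11, -2, -2, sqrt (19)/19, sqrt (6)/6, 8/13, sqrt (14)]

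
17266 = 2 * 8633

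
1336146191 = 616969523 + 719176668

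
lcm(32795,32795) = 32795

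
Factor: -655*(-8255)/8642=2^(-1)*5^2*13^1*29^(-1)*127^1*131^1*149^(-1)=5407025/8642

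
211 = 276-65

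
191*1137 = 217167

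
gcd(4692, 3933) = 69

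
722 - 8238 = -7516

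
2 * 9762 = 19524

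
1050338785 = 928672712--121666073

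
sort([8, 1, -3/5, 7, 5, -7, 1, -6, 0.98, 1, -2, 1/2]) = [-7, -6, -2, -3/5, 1/2, 0.98, 1, 1, 1, 5, 7, 8]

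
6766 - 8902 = -2136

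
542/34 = 271/17≈15.94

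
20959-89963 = -69004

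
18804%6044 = 672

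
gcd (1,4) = 1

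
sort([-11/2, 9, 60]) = [-11/2, 9, 60]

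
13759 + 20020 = 33779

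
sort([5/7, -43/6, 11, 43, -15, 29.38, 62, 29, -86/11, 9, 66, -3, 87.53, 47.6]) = [-15, -86/11, -43/6, -3, 5/7, 9, 11, 29, 29.38, 43, 47.6, 62, 66, 87.53]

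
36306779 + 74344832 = 110651611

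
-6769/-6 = 1128 + 1/6 ≈ 1128.17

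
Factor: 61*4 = 2^2*61^1 = 244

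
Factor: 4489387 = 7^1*83^1*7727^1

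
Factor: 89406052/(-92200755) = -1*2^2*3^(-1)*5^(-1)*113^1*223^1*887^1*2113^(-1)*2909^(-1)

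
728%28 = 0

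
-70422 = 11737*(-6)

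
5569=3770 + 1799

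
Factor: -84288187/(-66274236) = 2^(-2)*3^(-2)*7^(-1)*181^(-1)*1453^(-1)*3593^1*23459^1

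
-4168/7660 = -1042/1915≈-0.544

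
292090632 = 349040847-56950215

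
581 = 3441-2860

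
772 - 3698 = -2926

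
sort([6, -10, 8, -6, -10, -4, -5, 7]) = [-10, -10, -6, -5, -4, 6, 7, 8]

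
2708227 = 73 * 37099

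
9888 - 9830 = 58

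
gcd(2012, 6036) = 2012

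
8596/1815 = 4 + 1336/1815 ≈ 4.74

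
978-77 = 901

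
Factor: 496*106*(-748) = -1*2^7*11^1*17^1*31^1*53^1 = -39326848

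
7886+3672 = 11558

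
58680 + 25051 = 83731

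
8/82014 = 4/41007≈0.0000975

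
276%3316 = 276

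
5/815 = 1/163 ≈ 0.00613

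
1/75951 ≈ 0.0000132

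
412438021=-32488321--444926342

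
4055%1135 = 650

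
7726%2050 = 1576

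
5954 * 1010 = 6013540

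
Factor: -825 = -1 * 3^1 * 5^2 * 11^1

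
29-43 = -14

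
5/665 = 1/133 ≈ 0.00752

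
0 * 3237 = 0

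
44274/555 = 14758/185 ≈ 79.77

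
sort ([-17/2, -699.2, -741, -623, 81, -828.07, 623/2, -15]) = [-828.07, -741, -699.2, -623, -15, -17/2, 81, 623/2]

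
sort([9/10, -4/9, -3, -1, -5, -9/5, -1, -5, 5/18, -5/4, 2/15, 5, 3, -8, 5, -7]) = [-8, -7, -5, -5, -3, -9/5, -5/4, -1, -1, -4/9, 2/15, 5/18, 9/10, 3, 5, 5]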